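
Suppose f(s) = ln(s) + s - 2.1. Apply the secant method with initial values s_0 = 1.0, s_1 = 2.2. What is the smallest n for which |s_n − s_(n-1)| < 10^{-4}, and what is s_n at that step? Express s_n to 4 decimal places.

f(1.0) = -1.100000, f(2.2) = 0.888457
s_2 = 2.200000 − 0.888457·(1.200000)/(1.988457) = 1.663831;  |Δ| = 0.536169
f(1.663831) = 0.072954
s_3 = 1.663831 − 0.072954·(-0.536169)/(-0.815503) = 1.615866;  |Δ| = 0.047965
f(1.615866) = -0.004263
s_4 = 1.615866 − (-0.004263)·(-0.047965)/(-0.077217) = 1.618514;  |Δ| = 0.002648
f(1.618514) = 0.000023
s_5 = 1.618514 − 0.000023·(0.002648)/(0.004285) = 1.618500;  |Δ| = 0.000014
|s_5 − s_4| = 0.000014 < 10^{-4}

n = 5, s_n = 1.6185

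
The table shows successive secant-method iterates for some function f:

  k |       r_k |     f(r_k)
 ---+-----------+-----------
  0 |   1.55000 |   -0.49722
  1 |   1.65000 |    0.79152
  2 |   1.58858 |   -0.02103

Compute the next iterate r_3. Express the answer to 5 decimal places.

r_3 = 1.58858 − (-0.02103)·(1.58858 − 1.65000) / (-0.02103 − 0.79152)
   = 1.58858 − (0.0012917)/(-0.8125500) = 1.5901696

1.59017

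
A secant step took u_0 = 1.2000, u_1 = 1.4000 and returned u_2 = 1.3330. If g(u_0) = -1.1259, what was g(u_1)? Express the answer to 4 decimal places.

0.5672

The secant line through (1.2000, -1.1259) and (1.4000, g(u_1)) crosses zero at u_2 = 1.3330.
So (1.2000, -1.1259), (1.4000, g(u_1)), (1.3330, 0) are collinear:
g(u_1) = -1.1259 · (1.4000 − 1.3330) / (1.2000 − 1.3330) = -1.1259 · (0.067000)/(-0.133000) = 0.567183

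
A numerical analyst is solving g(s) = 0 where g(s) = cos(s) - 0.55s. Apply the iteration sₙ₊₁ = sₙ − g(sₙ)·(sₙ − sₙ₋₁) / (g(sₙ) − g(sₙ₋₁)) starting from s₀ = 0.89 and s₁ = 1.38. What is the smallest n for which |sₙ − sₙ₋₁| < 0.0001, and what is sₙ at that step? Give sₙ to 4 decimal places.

n = 5, sₙ = 0.9930

g(0.89) = 0.139912, g(1.38) = -0.569359
s₂ = 1.380000 − (-0.569359)·(0.490000)/(-0.709271) = 0.986658;  |Δ| = 0.393342
g(0.986658) = 0.008819
s₃ = 0.986658 − 0.008819·(-0.393342)/(0.578178) = 0.992658;  |Δ| = 0.005999
g(0.992658) = 0.000504
s₄ = 0.992658 − 0.000504·(0.005999)/(-0.008314) = 0.993022;  |Δ| = 0.000364
g(0.993022) = -0.000001
s₅ = 0.993022 − (-0.000001)·(0.000364)/(-0.000505) = 0.993021;  |Δ| = 0.000000
|s₅ − s₄| = 0.000000 < 0.0001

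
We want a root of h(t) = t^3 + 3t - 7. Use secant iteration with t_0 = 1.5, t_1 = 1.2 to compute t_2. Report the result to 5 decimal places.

1.39694

h(1.5) = 0.8750000, h(1.2) = -1.6720000
t_2 = 1.2000000 − (-1.6720000)·(1.2000000 − 1.5000000) / (-1.6720000 − 0.8750000) = 1.2000000 − (0.5016000)/(-2.5470000) = 1.3969376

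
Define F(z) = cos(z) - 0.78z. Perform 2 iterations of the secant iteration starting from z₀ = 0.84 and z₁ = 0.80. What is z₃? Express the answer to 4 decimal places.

0.8480

F(0.84) = 0.012263, F(0.80) = 0.072707
z₂ = 0.800000 − 0.072707·(0.800000 − 0.840000) / (0.072707 − 0.012263) = 0.800000 − (-0.002908)/(0.060444) = 0.848115
F(0.848115) = -0.000132
z₃ = 0.848115 − (-0.000132)·(0.848115 − 0.800000) / (-0.000132 − 0.072707) = 0.848115 − (-0.000006)/(-0.072839) = 0.848028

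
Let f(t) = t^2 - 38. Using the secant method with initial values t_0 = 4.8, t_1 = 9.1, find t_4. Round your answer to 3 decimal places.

f(4.8) = -14.96000, f(9.1) = 44.81000
t_2 = 9.10000 − 44.81000·(9.10000 − 4.80000) / (44.81000 − (-14.96000)) = 9.10000 − (192.68300)/(59.77000) = 5.87626
f(5.87626) = -3.46958
t_3 = 5.87626 − (-3.46958)·(5.87626 − 9.10000) / (-3.46958 − 44.81000) = 5.87626 − (11.18503)/(-48.27958) = 6.10793
f(6.10793) = -0.69318
t_4 = 6.10793 − (-0.69318)·(6.10793 − 5.87626) / (-0.69318 − (-3.46958)) = 6.10793 − (-0.16059)/(2.77640) = 6.16577

6.166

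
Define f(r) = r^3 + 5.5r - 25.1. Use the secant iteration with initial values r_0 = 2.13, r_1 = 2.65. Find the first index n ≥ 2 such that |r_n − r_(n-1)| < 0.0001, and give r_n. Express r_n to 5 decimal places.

f(2.13) = -3.7214030, f(2.65) = 8.0846250
r_2 = 2.6500000 − 8.0846250·(0.5200000)/(11.8060280) = 2.2939103;  |Δ| = 0.3560897
f(2.2939103) = -0.4128813
r_3 = 2.2939103 − (-0.4128813)·(-0.3560897)/(-8.4975063) = 2.3112122;  |Δ| = 0.0173019
f(2.3112122) = -0.0425271
r_4 = 2.3112122 − (-0.0425271)·(0.0173019)/(0.3703542) = 2.3131989;  |Δ| = 0.0019867
f(2.3131989) = 0.0002651
r_5 = 2.3131989 − 0.0002651·(0.0019867)/(0.0427922) = 2.3131866;  |Δ| = 0.0000123
|r_5 − r_4| = 0.0000123 < 0.0001

n = 5, r_n = 2.31319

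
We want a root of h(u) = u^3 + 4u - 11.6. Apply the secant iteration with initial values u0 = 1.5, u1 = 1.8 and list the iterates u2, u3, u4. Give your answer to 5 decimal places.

h(1.5) = -2.2250000, h(1.8) = 1.4320000
u2 = 1.8000000 − 1.4320000·(1.8000000 − 1.5000000) / (1.4320000 − (-2.2250000)) = 1.8000000 − (0.4296000)/(3.6570000) = 1.6825267
h(1.6825267) = -0.1068354
u3 = 1.6825267 − (-0.1068354)·(1.6825267 − 1.8000000) / (-0.1068354 − 1.4320000) = 1.6825267 − (0.0125503)/(-1.5388354) = 1.6906824
h(1.6906824) = -0.0046122
u4 = 1.6906824 − (-0.0046122)·(1.6906824 − 1.6825267) / (-0.0046122 − (-0.1068354)) = 1.6906824 − (-0.0000376)/(0.1022232) = 1.6910504

1.68253, 1.69068, 1.69105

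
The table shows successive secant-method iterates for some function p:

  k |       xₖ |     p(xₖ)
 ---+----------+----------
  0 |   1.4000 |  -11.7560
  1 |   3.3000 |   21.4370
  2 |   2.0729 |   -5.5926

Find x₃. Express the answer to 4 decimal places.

2.3268

x₃ = 2.0729 − (-5.5926)·(2.0729 − 3.3000) / (-5.5926 − 21.4370)
   = 2.0729 − (6.862679)/(-27.029600) = 2.326795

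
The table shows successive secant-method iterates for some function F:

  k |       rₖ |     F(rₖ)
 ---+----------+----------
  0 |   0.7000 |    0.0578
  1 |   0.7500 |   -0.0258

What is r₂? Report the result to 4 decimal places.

0.7346

r₂ = 0.7500 − (-0.0258)·(0.7500 − 0.7000) / (-0.0258 − 0.0578)
   = 0.7500 − (-0.001290)/(-0.083600) = 0.734569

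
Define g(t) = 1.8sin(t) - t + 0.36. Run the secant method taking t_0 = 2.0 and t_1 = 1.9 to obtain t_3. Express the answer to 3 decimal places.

g(2.0) = -0.00326, g(1.9) = 0.16334
t_2 = 1.90000 − 0.16334·(1.90000 − 2.00000) / (0.16334 − (-0.00326)) = 1.90000 − (-0.01633)/(0.16660) = 1.99804
g(1.99804) = 0.00016
t_3 = 1.99804 − 0.00016·(1.99804 − 1.90000) / (0.00016 − 0.16334) = 1.99804 − (0.00002)/(-0.16318) = 1.99814

1.998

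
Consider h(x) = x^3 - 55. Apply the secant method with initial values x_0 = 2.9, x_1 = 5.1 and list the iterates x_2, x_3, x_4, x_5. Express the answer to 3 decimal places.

h(2.9) = -30.61100, h(5.1) = 77.65100
x_2 = 5.10000 − 77.65100·(5.10000 − 2.90000) / (77.65100 − (-30.61100)) = 5.10000 − (170.83220)/(108.26200) = 3.52205
h(3.52205) = -11.30961
x_3 = 3.52205 − (-11.30961)·(3.52205 − 5.10000) / (-11.30961 − 77.65100) = 3.52205 − (17.84601)/(-88.96061) = 3.72265
h(3.72265) = -3.41089
x_4 = 3.72265 − (-3.41089)·(3.72265 − 3.52205) / (-3.41089 − (-11.30961)) = 3.72265 − (-0.68424)/(7.89872) = 3.80928
h(3.80928) = 0.27505
x_5 = 3.80928 − 0.27505·(3.80928 − 3.72265) / (0.27505 − (-3.41089)) = 3.80928 − (0.02383)/(3.68593) = 3.80282

3.522, 3.723, 3.809, 3.803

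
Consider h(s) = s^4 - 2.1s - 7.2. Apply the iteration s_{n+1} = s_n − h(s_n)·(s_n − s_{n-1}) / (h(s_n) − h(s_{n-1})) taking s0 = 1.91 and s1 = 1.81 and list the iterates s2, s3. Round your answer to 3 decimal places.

h(1.91) = 2.09763, h(1.81) = -0.26817
s2 = 1.81000 − (-0.26817)·(1.81000 − 1.91000) / (-0.26817 − 2.09763) = 1.81000 − (0.02682)/(-2.36580) = 1.82134
h(1.82134) = -0.02058
s3 = 1.82134 − (-0.02058)·(1.82134 − 1.81000) / (-0.02058 − (-0.26817)) = 1.82134 − (-0.00023)/(0.24759) = 1.82228

1.821, 1.822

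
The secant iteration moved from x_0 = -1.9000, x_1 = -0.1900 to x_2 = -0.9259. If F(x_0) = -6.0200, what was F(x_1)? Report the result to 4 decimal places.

4.5479

The secant line through (-1.9000, -6.0200) and (-0.1900, F(x_1)) crosses zero at x_2 = -0.9259.
So (-1.9000, -6.0200), (-0.1900, F(x_1)), (-0.9259, 0) are collinear:
F(x_1) = -6.0200 · (-0.1900 − (-0.9259)) / (-1.9000 − (-0.9259)) = -6.0200 · (0.735900)/(-0.974100) = 4.547909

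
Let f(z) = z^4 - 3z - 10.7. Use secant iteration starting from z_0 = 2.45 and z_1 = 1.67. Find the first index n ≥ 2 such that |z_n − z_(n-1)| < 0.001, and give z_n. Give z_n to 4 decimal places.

n = 6, z_n = 2.0237

f(2.45) = 17.980006, f(1.67) = -7.932037
z_2 = 1.670000 − (-7.932037)·(-0.780000)/(-25.912043) = 1.908769;  |Δ| = 0.238769
f(1.908769) = -3.151954
z_3 = 1.908769 − (-3.151954)·(0.238769)/(4.780083) = 2.066211;  |Δ| = 0.157443
f(2.066211) = 1.327686
z_4 = 2.066211 − 1.327686·(0.157443)/(4.479640) = 2.019548;  |Δ| = 0.046663
f(2.019548) = -0.123871
z_5 = 2.019548 − (-0.123871)·(-0.046663)/(-1.451557) = 2.023530;  |Δ| = 0.003982
f(2.023530) = -0.004229
z_6 = 2.023530 − (-0.004229)·(0.003982)/(0.119642) = 2.023671;  |Δ| = 0.000141
|z_6 − z_5| = 0.000141 < 0.001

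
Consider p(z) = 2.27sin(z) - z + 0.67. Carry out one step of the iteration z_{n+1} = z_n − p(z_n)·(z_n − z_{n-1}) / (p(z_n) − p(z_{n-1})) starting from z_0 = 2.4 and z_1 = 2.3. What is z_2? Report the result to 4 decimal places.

p(2.4) = -0.196699, p(2.3) = 0.062751
z_2 = 2.300000 − 0.062751·(2.300000 − 2.400000) / (0.062751 − (-0.196699)) = 2.300000 − (-0.006275)/(0.259449) = 2.324186

2.3242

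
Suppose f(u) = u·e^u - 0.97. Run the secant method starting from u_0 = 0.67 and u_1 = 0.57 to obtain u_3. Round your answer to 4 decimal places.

0.5562

f(0.67) = 0.339339, f(0.57) = 0.037912
u_2 = 0.570000 − 0.037912·(0.570000 − 0.670000) / (0.037912 − 0.339339) = 0.570000 − (-0.003791)/(-0.301427) = 0.557422
f(0.557422) = 0.003352
u_3 = 0.557422 − 0.003352·(0.557422 − 0.570000) / (0.003352 − 0.037912) = 0.557422 − (-0.000042)/(-0.034560) = 0.556203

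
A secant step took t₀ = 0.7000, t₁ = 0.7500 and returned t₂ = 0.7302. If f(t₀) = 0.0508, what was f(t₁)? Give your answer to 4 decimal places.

The secant line through (0.7000, 0.0508) and (0.7500, f(t₁)) crosses zero at t₂ = 0.7302.
So (0.7000, 0.0508), (0.7500, f(t₁)), (0.7302, 0) are collinear:
f(t₁) = 0.0508 · (0.7500 − 0.7302) / (0.7000 − 0.7302) = 0.0508 · (0.019800)/(-0.030200) = -0.033306

-0.0333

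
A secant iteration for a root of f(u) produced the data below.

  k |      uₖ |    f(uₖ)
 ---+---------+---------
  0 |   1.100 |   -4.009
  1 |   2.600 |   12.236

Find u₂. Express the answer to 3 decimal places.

1.470

u₂ = 2.600 − 12.236·(2.600 − 1.100) / (12.236 − (-4.009))
   = 2.600 − (18.35400)/(16.24500) = 1.47018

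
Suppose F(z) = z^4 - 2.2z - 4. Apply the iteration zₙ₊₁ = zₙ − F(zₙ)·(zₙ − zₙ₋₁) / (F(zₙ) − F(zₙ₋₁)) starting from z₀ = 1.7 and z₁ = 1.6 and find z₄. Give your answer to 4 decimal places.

1.6636

F(1.7) = 0.612100, F(1.6) = -0.966400
z₂ = 1.600000 − (-0.966400)·(1.600000 − 1.700000) / (-0.966400 − 0.612100) = 1.600000 − (0.096640)/(-1.578500) = 1.661223
F(1.661223) = -0.038962
z₃ = 1.661223 − (-0.038962)·(1.661223 − 1.600000) / (-0.038962 − (-0.966400)) = 1.661223 − (-0.002385)/(0.927438) = 1.663795
F(1.663795) = 0.002653
z₄ = 1.663795 − 0.002653·(1.663795 − 1.661223) / (0.002653 − (-0.038962)) = 1.663795 − (0.000007)/(0.041616) = 1.663631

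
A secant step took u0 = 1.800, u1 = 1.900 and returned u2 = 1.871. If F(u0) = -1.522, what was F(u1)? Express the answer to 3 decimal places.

0.622

The secant line through (1.800, -1.522) and (1.900, F(u1)) crosses zero at u2 = 1.871.
So (1.800, -1.522), (1.900, F(u1)), (1.871, 0) are collinear:
F(u1) = -1.522 · (1.900 − 1.871) / (1.800 − 1.871) = -1.522 · (0.02900)/(-0.07100) = 0.62166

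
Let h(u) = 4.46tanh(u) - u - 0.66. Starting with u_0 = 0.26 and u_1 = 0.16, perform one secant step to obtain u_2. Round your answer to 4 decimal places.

0.1944

h(0.26) = 0.214158, h(0.16) = -0.112428
u_2 = 0.160000 − (-0.112428)·(0.160000 − 0.260000) / (-0.112428 − 0.214158) = 0.160000 − (0.011243)/(-0.326586) = 0.194425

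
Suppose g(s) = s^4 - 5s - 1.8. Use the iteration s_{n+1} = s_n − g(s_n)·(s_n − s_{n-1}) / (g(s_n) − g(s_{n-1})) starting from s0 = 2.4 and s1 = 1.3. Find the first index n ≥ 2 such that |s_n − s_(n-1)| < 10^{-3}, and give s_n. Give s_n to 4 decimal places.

n = 8, s_n = 1.8162

g(2.4) = 19.377600, g(1.3) = -5.443900
s2 = 1.300000 − (-5.443900)·(-1.100000)/(-24.821500) = 1.541254;  |Δ| = 0.241254
g(1.541254) = -3.863440
s3 = 1.541254 − (-3.863440)·(0.241254)/(1.580460) = 2.131001;  |Δ| = 0.589747
g(2.131001) = 8.167166
s4 = 2.131001 − 8.167166·(0.589747)/(12.030606) = 1.730642;  |Δ| = 0.400359
g(1.730642) = -1.482456
s5 = 1.730642 − (-1.482456)·(-0.400359)/(-9.649622) = 1.792148;  |Δ| = 0.061506
g(1.792148) = -0.445108
s6 = 1.792148 − (-0.445108)·(0.061506)/(1.037348) = 1.818540;  |Δ| = 0.026391
g(1.818540) = 0.044126
s7 = 1.818540 − 0.044126·(0.026391)/(0.489234) = 1.816159;  |Δ| = 0.002380
g(1.816159) = -0.001122
s8 = 1.816159 − (-0.001122)·(-0.002380)/(-0.045248) = 1.816219;  |Δ| = 0.000059
|s8 − s7| = 0.000059 < 10^{-3}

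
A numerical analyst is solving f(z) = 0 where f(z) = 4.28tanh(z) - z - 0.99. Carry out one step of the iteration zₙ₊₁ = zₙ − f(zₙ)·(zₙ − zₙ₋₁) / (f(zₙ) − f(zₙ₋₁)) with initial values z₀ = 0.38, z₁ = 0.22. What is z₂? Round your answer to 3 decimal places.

0.317

f(0.38) = 0.18239, f(0.22) = -0.28330
z₂ = 0.22000 − (-0.28330)·(0.22000 − 0.38000) / (-0.28330 − 0.18239) = 0.22000 − (0.04533)/(-0.46569) = 0.31734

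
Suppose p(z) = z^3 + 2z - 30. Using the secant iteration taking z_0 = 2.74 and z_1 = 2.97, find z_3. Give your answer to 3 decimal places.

2.893

p(2.74) = -3.94918, p(2.97) = 2.13807
z_2 = 2.97000 − 2.13807·(2.97000 − 2.74000) / (2.13807 − (-3.94918)) = 2.97000 − (0.49176)/(6.08725) = 2.88922
p(2.88922) = -0.10366
z_3 = 2.88922 − (-0.10366)·(2.88922 − 2.97000) / (-0.10366 − 2.13807) = 2.88922 − (0.00837)/(-2.24173) = 2.89295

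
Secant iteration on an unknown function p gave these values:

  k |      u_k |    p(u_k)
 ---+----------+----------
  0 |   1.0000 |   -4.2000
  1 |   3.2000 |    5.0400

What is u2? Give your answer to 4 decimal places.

u2 = 3.2000 − 5.0400·(3.2000 − 1.0000) / (5.0400 − (-4.2000))
   = 3.2000 − (11.088000)/(9.240000) = 2.000000

2.0000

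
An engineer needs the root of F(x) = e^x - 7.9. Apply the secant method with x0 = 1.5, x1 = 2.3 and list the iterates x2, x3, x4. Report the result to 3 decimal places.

1.998, 2.059, 2.067

F(1.5) = -3.41831, F(2.3) = 2.07418
x2 = 2.30000 − 2.07418·(2.30000 − 1.50000) / (2.07418 − (-3.41831)) = 2.30000 − (1.65935)/(5.49249) = 1.99789
F(1.99789) = -0.52653
x3 = 1.99789 − (-0.52653)·(1.99789 − 2.30000) / (-0.52653 − 2.07418) = 1.99789 − (0.15907)/(-2.60071) = 2.05905
F(2.05905) = -0.06146
x4 = 2.05905 − (-0.06146)·(2.05905 − 1.99789) / (-0.06146 − (-0.52653)) = 2.05905 − (-0.00376)/(0.46507) = 2.06714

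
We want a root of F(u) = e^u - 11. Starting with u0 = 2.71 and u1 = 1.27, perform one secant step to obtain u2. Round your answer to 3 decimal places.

F(2.71) = 4.02928, F(1.27) = -7.43915
u2 = 1.27000 − (-7.43915)·(1.27000 − 2.71000) / (-7.43915 − 4.02928) = 1.27000 − (10.71237)/(-11.46842) = 2.20408

2.204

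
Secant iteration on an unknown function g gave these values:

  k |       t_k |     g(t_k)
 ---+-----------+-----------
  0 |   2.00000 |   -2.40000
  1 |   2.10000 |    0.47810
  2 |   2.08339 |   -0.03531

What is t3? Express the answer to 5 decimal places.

2.08453

t3 = 2.08339 − (-0.03531)·(2.08339 − 2.10000) / (-0.03531 − 0.47810)
   = 2.08339 − (0.0005865)/(-0.5134100) = 2.0845324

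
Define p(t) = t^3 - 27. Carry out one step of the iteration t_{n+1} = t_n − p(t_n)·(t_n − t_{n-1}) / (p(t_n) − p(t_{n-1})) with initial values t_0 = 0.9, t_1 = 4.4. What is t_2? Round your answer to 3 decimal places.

1.989

p(0.9) = -26.27100, p(4.4) = 58.18400
t_2 = 4.40000 − 58.18400·(4.40000 − 0.90000) / (58.18400 − (-26.27100)) = 4.40000 − (203.64400)/(84.45500) = 1.98873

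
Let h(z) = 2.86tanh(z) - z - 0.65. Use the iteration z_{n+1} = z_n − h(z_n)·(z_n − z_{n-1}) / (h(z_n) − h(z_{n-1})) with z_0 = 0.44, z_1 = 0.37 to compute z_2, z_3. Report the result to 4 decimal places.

h(0.44) = 0.093023, h(0.37) = -0.007584
z_2 = 0.370000 − (-0.007584)·(0.370000 − 0.440000) / (-0.007584 − 0.093023) = 0.370000 − (0.000531)/(-0.100607) = 0.375277
h(0.375277) = 0.000315
z_3 = 0.375277 − 0.000315·(0.375277 − 0.370000) / (0.000315 − (-0.007584)) = 0.375277 − (0.000002)/(0.007899) = 0.375066

0.3753, 0.3751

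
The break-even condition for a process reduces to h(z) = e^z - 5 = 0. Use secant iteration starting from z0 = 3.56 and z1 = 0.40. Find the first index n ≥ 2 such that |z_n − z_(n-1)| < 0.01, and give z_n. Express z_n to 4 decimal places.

h(3.56) = 30.163197, h(0.40) = -3.508175
z2 = 0.400000 − (-3.508175)·(-3.160000)/(-33.671372) = 0.729236;  |Δ| = 0.329236
h(0.729236) = -2.926504
z3 = 0.729236 − (-2.926504)·(0.329236)/(0.581672) = 2.385688;  |Δ| = 1.656452
h(2.385688) = 5.866537
z4 = 2.385688 − 5.866537·(1.656452)/(8.793041) = 1.280537;  |Δ| = 1.105151
h(1.280537) = -1.401428
z5 = 1.280537 − (-1.401428)·(-1.105151)/(-7.267965) = 1.493635;  |Δ| = 0.213098
h(1.493635) = -0.546745
z6 = 1.493635 − (-0.546745)·(0.213098)/(0.854682) = 1.629955;  |Δ| = 0.136320
h(1.629955) = 0.103646
z7 = 1.629955 − 0.103646·(0.136320)/(0.650392) = 1.608231;  |Δ| = 0.021724
h(1.608231) = -0.006029
z8 = 1.608231 − (-0.006029)·(-0.021724)/(-0.109676) = 1.609426;  |Δ| = 0.001194
|z8 − z7| = 0.001194 < 0.01

n = 8, z_n = 1.6094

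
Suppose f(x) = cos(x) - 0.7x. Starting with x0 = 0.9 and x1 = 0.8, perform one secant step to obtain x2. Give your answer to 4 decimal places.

f(0.9) = -0.008390, f(0.8) = 0.136707
x2 = 0.800000 − 0.136707·(0.800000 − 0.900000) / (0.136707 − (-0.008390)) = 0.800000 − (-0.013671)/(0.145097) = 0.894218

0.8942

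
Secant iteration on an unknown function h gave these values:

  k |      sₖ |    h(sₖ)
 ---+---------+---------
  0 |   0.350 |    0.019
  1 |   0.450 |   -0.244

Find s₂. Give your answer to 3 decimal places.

s₂ = 0.450 − (-0.244)·(0.450 − 0.350) / (-0.244 − 0.019)
   = 0.450 − (-0.02440)/(-0.26300) = 0.35722

0.357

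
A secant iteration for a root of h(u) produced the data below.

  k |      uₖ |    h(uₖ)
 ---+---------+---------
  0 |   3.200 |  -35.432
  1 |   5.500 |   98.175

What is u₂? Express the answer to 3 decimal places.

3.810

u₂ = 5.500 − 98.175·(5.500 − 3.200) / (98.175 − (-35.432))
   = 5.500 − (225.80250)/(133.60700) = 3.80995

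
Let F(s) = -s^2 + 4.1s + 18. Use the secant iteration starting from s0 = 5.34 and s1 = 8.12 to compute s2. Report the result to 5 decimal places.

F(5.34) = 11.3784000, F(8.12) = -14.6424000
s2 = 8.1200000 − (-14.6424000)·(8.1200000 − 5.3400000) / (-14.6424000 − 11.3784000) = 8.1200000 − (-40.7058720)/(-26.0208000) = 6.5556410

6.55564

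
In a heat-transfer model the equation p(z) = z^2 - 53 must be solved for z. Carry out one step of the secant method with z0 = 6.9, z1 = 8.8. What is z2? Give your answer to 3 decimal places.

p(6.9) = -5.39000, p(8.8) = 24.44000
z2 = 8.80000 − 24.44000·(8.80000 − 6.90000) / (24.44000 − (-5.39000)) = 8.80000 − (46.43600)/(29.83000) = 7.24331

7.243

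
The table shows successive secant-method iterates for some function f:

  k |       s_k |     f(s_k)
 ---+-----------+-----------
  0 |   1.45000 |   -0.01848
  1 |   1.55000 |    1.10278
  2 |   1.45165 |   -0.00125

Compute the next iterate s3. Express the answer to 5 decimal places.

1.45176

s3 = 1.45165 − (-0.00125)·(1.45165 − 1.55000) / (-0.00125 − 1.10278)
   = 1.45165 − (0.0001229)/(-1.1040300) = 1.4517614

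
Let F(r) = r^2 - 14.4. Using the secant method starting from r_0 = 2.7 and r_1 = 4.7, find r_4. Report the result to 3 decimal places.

3.795

F(2.7) = -7.11000, F(4.7) = 7.69000
r_2 = 4.70000 − 7.69000·(4.70000 − 2.70000) / (7.69000 − (-7.11000)) = 4.70000 − (15.38000)/(14.80000) = 3.66081
F(3.66081) = -0.99846
r_3 = 3.66081 − (-0.99846)·(3.66081 − 4.70000) / (-0.99846 − 7.69000) = 3.66081 − (1.03759)/(-8.68846) = 3.78023
F(3.78023) = -0.10984
r_4 = 3.78023 − (-0.10984)·(3.78023 − 3.66081) / (-0.10984 − (-0.99846)) = 3.78023 − (-0.01312)/(0.88862) = 3.79499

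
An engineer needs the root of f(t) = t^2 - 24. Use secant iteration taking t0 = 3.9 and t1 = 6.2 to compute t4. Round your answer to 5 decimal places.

f(3.9) = -8.7900000, f(6.2) = 14.4400000
t2 = 6.2000000 − 14.4400000·(6.2000000 − 3.9000000) / (14.4400000 − (-8.7900000)) = 6.2000000 − (33.2120000)/(23.2300000) = 4.7702970
f(4.7702970) = -1.2442662
t3 = 4.7702970 − (-1.2442662)·(4.7702970 − 6.2000000) / (-1.2442662 − 14.4400000) = 4.7702970 − (1.7789312)/(-15.6842662) = 4.8837184
f(4.8837184) = -0.1492945
t4 = 4.8837184 − (-0.1492945)·(4.8837184 − 4.7702970) / (-0.1492945 − (-1.2442662)) = 4.8837184 − (-0.0169332)/(1.0949718) = 4.8991829

4.89918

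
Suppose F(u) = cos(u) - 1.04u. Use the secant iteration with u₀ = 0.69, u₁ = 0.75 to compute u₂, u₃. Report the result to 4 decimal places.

0.7216, 0.7218

F(0.69) = 0.053646, F(0.75) = -0.048311
u₂ = 0.750000 − (-0.048311)·(0.750000 − 0.690000) / (-0.048311 − 0.053646) = 0.750000 − (-0.002899)/(-0.101957) = 0.721570
F(0.721570) = 0.000337
u₃ = 0.721570 − 0.000337·(0.721570 − 0.750000) / (0.000337 − (-0.048311)) = 0.721570 − (-0.000010)/(0.048648) = 0.721767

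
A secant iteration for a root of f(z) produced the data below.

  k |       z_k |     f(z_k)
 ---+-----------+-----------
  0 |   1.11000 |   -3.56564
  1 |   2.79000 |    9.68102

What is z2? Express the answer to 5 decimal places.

1.56221

z2 = 2.79000 − 9.68102·(2.79000 − 1.11000) / (9.68102 − (-3.56564))
   = 2.79000 − (16.2641136)/(13.2466600) = 1.5622102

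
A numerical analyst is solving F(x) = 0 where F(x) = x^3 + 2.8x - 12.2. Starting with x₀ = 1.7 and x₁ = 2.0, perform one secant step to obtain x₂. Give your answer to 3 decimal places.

F(1.7) = -2.52700, F(2.0) = 1.40000
x₂ = 2.00000 − 1.40000·(2.00000 − 1.70000) / (1.40000 − (-2.52700)) = 2.00000 − (0.42000)/(3.92700) = 1.89305

1.893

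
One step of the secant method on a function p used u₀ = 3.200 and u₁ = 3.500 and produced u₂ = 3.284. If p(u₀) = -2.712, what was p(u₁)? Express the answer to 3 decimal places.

The secant line through (3.200, -2.712) and (3.500, p(u₁)) crosses zero at u₂ = 3.284.
So (3.200, -2.712), (3.500, p(u₁)), (3.284, 0) are collinear:
p(u₁) = -2.712 · (3.500 − 3.284) / (3.200 − 3.284) = -2.712 · (0.21600)/(-0.08400) = 6.97371

6.974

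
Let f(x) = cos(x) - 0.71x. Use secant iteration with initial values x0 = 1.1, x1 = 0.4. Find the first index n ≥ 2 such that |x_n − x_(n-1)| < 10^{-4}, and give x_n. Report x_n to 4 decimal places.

f(1.1) = -0.327404, f(0.4) = 0.637061
x2 = 0.400000 − 0.637061·(-0.700000)/(0.964465) = 0.862373;  |Δ| = 0.462373
f(0.862373) = 0.038352
x3 = 0.862373 − 0.038352·(0.462373)/(-0.598709) = 0.891992;  |Δ| = 0.029619
f(0.891992) = -0.005451
x4 = 0.891992 − (-0.005451)·(0.029619)/(-0.043804) = 0.888306;  |Δ| = 0.003686
f(0.888306) = 0.000030
x5 = 0.888306 − 0.000030·(-0.003686)/(0.005482) = 0.888326;  |Δ| = 0.000020
|x5 − x4| = 0.000020 < 10^{-4}

n = 5, x_n = 0.8883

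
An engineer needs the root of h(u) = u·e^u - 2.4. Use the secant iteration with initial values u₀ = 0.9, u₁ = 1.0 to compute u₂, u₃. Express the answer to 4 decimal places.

h(0.9) = -0.186357, h(1.0) = 0.318282
u₂ = 1.000000 − 0.318282·(1.000000 − 0.900000) / (0.318282 − (-0.186357)) = 1.000000 − (0.031828)/(0.504639) = 0.936929
h(0.936929) = -0.008835
u₃ = 0.936929 − (-0.008835)·(0.936929 − 1.000000) / (-0.008835 − 0.318282) = 0.936929 − (0.000557)/(-0.327116) = 0.938632

0.9369, 0.9386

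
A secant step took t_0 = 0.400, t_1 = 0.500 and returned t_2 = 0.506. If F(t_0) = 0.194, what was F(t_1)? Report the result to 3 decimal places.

0.011

The secant line through (0.400, 0.194) and (0.500, F(t_1)) crosses zero at t_2 = 0.506.
So (0.400, 0.194), (0.500, F(t_1)), (0.506, 0) are collinear:
F(t_1) = 0.194 · (0.500 − 0.506) / (0.400 − 0.506) = 0.194 · (-0.00600)/(-0.10600) = 0.01098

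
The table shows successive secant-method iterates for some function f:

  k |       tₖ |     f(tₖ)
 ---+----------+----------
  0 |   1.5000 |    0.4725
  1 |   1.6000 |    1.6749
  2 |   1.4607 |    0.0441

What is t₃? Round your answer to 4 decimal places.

1.4569

t₃ = 1.4607 − 0.0441·(1.4607 − 1.6000) / (0.0441 − 1.6749)
   = 1.4607 − (-0.006143)/(-1.630800) = 1.456933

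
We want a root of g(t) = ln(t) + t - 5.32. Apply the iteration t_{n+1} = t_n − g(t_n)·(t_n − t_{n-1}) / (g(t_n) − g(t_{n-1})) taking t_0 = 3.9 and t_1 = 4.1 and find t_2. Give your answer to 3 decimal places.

g(3.9) = -0.05902, g(4.1) = 0.19099
t_2 = 4.10000 − 0.19099·(4.10000 − 3.90000) / (0.19099 − (-0.05902)) = 4.10000 − (0.03820)/(0.25001) = 3.94722

3.947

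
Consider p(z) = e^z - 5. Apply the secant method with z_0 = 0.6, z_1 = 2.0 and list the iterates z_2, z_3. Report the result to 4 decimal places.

1.3992, 1.5699

p(0.6) = -3.177881, p(2.0) = 2.389056
z_2 = 2.000000 − 2.389056·(2.000000 − 0.600000) / (2.389056 − (-3.177881)) = 2.000000 − (3.344679)/(5.566937) = 1.399189
p(1.399189) = -0.948088
z_3 = 1.399189 − (-0.948088)·(1.399189 − 2.000000) / (-0.948088 − 2.389056) = 1.399189 − (0.569622)/(-3.337145) = 1.569880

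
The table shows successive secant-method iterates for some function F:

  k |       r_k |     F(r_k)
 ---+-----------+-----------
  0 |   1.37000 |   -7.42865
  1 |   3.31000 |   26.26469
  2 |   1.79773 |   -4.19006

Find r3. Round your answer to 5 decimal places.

2.00579

r3 = 1.79773 − (-4.19006)·(1.79773 − 3.31000) / (-4.19006 − 26.26469)
   = 1.79773 − (6.3365020)/(-30.4547500) = 2.0057928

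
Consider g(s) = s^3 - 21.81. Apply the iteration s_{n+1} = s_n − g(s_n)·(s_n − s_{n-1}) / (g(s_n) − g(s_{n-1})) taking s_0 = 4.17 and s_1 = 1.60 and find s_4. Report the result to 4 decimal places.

2.7216

g(4.17) = 50.701713, g(1.60) = -17.714000
s_2 = 1.600000 − (-17.714000)·(1.600000 − 4.170000) / (-17.714000 − 50.701713) = 1.600000 − (45.524980)/(-68.415713) = 2.265417
g(2.265417) = -10.183621
s_3 = 2.265417 − (-10.183621)·(2.265417 − 1.600000) / (-10.183621 − (-17.714000)) = 2.265417 − (-6.776355)/(7.530379) = 3.165286
g(3.165286) = 9.903114
s_4 = 3.165286 − 9.903114·(3.165286 − 2.265417) / (9.903114 − (-10.183621)) = 3.165286 − (8.911505)/(20.086734) = 2.721635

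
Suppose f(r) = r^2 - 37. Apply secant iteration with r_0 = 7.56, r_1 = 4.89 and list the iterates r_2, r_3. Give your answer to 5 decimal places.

f(7.56) = 20.1536000, f(4.89) = -13.0879000
r_2 = 4.8900000 − (-13.0879000)·(4.8900000 − 7.5600000) / (-13.0879000 − 20.1536000) = 4.8900000 − (34.9446930)/(-33.2415000) = 5.9412369
f(5.9412369) = -1.7017035
r_3 = 5.9412369 − (-1.7017035)·(5.9412369 − 4.8900000) / (-1.7017035 − (-13.0879000)) = 5.9412369 − (-1.7888936)/(11.3861965) = 6.0983477

5.94124, 6.09835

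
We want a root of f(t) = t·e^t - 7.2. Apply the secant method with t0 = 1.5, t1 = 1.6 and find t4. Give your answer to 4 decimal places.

1.5414

f(1.5) = -0.477466, f(1.6) = 0.724852
t2 = 1.600000 − 0.724852·(1.600000 − 1.500000) / (0.724852 − (-0.477466)) = 1.600000 − (0.072485)/(1.202318) = 1.539712
f(1.539712) = -0.019941
t3 = 1.539712 − (-0.019941)·(1.539712 − 1.600000) / (-0.019941 − 0.724852) = 1.539712 − (0.001202)/(-0.744793) = 1.541326
f(1.541326) = -0.000803
t4 = 1.541326 − (-0.000803)·(1.541326 − 1.539712) / (-0.000803 − (-0.019941)) = 1.541326 − (-0.000001)/(0.019138) = 1.541394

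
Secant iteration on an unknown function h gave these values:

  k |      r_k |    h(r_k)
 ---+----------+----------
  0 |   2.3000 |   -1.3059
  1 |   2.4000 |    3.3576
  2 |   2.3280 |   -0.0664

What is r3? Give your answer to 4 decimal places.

2.3294

r3 = 2.3280 − (-0.0664)·(2.3280 − 2.4000) / (-0.0664 − 3.3576)
   = 2.3280 − (0.004781)/(-3.424000) = 2.329396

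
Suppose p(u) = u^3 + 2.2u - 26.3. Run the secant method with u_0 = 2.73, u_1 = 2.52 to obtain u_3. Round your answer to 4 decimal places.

2.7279

p(2.73) = 0.052417, p(2.52) = -4.752992
u_2 = 2.520000 − (-4.752992)·(2.520000 − 2.730000) / (-4.752992 − 0.052417) = 2.520000 − (0.998128)/(-4.805409) = 2.727709
p(2.727709) = -0.003796
u_3 = 2.727709 − (-0.003796)·(2.727709 − 2.520000) / (-0.003796 − (-4.752992)) = 2.727709 − (-0.000788)/(4.749196) = 2.727875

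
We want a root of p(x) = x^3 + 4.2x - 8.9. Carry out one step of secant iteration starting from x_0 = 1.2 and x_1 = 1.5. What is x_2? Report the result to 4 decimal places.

1.4200

p(1.2) = -2.132000, p(1.5) = 0.775000
x_2 = 1.500000 − 0.775000·(1.500000 − 1.200000) / (0.775000 − (-2.132000)) = 1.500000 − (0.232500)/(2.907000) = 1.420021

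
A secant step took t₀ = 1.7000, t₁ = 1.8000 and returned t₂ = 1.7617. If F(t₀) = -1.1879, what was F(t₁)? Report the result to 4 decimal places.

0.7374

The secant line through (1.7000, -1.1879) and (1.8000, F(t₁)) crosses zero at t₂ = 1.7617.
So (1.7000, -1.1879), (1.8000, F(t₁)), (1.7617, 0) are collinear:
F(t₁) = -1.1879 · (1.8000 − 1.7617) / (1.7000 − 1.7617) = -1.1879 · (0.038300)/(-0.061700) = 0.737384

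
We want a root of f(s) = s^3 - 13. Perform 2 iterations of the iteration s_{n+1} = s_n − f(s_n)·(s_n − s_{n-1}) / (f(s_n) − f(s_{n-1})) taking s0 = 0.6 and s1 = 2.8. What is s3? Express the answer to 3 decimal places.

2.265

f(0.6) = -12.78400, f(2.8) = 8.95200
s2 = 2.80000 − 8.95200·(2.80000 − 0.60000) / (8.95200 − (-12.78400)) = 2.80000 − (19.69440)/(21.73600) = 1.89393
f(1.89393) = -6.20656
s3 = 1.89393 − (-6.20656)·(1.89393 − 2.80000) / (-6.20656 − 8.95200) = 1.89393 − (5.62359)/(-15.15856) = 2.26491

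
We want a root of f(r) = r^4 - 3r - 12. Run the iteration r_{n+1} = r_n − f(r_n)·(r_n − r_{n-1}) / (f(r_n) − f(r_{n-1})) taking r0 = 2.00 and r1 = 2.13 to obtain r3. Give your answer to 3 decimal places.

f(2.00) = -2.00000, f(2.13) = 2.19346
r2 = 2.13000 − 2.19346·(2.13000 − 2.00000) / (2.19346 − (-2.00000)) = 2.13000 − (0.28515)/(4.19346) = 2.06200
f(2.06200) = -0.10778
r3 = 2.06200 − (-0.10778)·(2.06200 − 2.13000) / (-0.10778 − 2.19346) = 2.06200 − (0.00733)/(-2.30124) = 2.06519

2.065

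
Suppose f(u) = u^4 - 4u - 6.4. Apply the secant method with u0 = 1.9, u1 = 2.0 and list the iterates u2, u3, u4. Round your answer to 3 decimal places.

f(1.9) = -0.96790, f(2.0) = 1.60000
u2 = 2.00000 − 1.60000·(2.00000 − 1.90000) / (1.60000 − (-0.96790)) = 2.00000 − (0.16000)/(2.56790) = 1.93769
f(1.93769) = -0.05336
u3 = 1.93769 − (-0.05336)·(1.93769 − 2.00000) / (-0.05336 − 1.60000) = 1.93769 − (0.00332)/(-1.65336) = 1.93970
f(1.93970) = -0.00279
u4 = 1.93970 − (-0.00279)·(1.93970 − 1.93769) / (-0.00279 − (-0.05336)) = 1.93970 − (-0.00001)/(0.05057) = 1.93981

1.938, 1.940, 1.940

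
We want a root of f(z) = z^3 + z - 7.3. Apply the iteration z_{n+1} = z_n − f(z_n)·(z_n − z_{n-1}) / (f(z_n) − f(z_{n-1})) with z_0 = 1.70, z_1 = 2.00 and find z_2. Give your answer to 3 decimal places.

f(1.70) = -0.68700, f(2.00) = 2.70000
z_2 = 2.00000 − 2.70000·(2.00000 − 1.70000) / (2.70000 − (-0.68700)) = 2.00000 − (0.81000)/(3.38700) = 1.76085

1.761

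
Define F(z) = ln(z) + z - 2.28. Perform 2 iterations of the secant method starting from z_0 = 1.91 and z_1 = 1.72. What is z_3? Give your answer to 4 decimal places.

F(1.91) = 0.277103, F(1.72) = -0.017676
z_2 = 1.720000 − (-0.017676)·(1.720000 − 1.910000) / (-0.017676 − 0.277103) = 1.720000 − (0.003358)/(-0.294779) = 1.731393
F(1.731393) = 0.000319
z_3 = 1.731393 − 0.000319·(1.731393 − 1.720000) / (0.000319 − (-0.017676)) = 1.731393 − (0.000004)/(0.017995) = 1.731191

1.7312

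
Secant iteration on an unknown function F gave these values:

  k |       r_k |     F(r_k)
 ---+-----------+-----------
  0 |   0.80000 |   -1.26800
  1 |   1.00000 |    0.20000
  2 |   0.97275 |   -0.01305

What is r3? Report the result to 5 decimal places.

r3 = 0.97275 − (-0.01305)·(0.97275 − 1.00000) / (-0.01305 − 0.20000)
   = 0.97275 − (0.0003556)/(-0.2130500) = 0.9744192

0.97442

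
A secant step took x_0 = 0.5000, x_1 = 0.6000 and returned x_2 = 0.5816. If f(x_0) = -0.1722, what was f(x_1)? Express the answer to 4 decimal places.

The secant line through (0.5000, -0.1722) and (0.6000, f(x_1)) crosses zero at x_2 = 0.5816.
So (0.5000, -0.1722), (0.6000, f(x_1)), (0.5816, 0) are collinear:
f(x_1) = -0.1722 · (0.6000 − 0.5816) / (0.5000 − 0.5816) = -0.1722 · (0.018400)/(-0.081600) = 0.038829

0.0388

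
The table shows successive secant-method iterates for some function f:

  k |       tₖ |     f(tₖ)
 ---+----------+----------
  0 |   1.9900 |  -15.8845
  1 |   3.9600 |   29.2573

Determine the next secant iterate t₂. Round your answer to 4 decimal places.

t₂ = 3.9600 − 29.2573·(3.9600 − 1.9900) / (29.2573 − (-15.8845))
   = 3.9600 − (57.636881)/(45.141800) = 2.683204

2.6832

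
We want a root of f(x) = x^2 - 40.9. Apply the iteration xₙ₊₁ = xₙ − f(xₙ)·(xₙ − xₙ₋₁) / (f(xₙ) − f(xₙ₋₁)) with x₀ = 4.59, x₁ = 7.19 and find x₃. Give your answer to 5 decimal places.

f(4.59) = -19.8319000, f(7.19) = 10.7961000
x₂ = 7.1900000 − 10.7961000·(7.1900000 − 4.5900000) / (10.7961000 − (-19.8319000)) = 7.1900000 − (28.0698600)/(30.6280000) = 6.2735229
f(6.2735229) = -1.5429102
x₃ = 6.2735229 − (-1.5429102)·(6.2735229 − 7.1900000) / (-1.5429102 − 10.7961000) = 6.2735229 − (1.4140418)/(-12.3390102) = 6.3881222

6.38812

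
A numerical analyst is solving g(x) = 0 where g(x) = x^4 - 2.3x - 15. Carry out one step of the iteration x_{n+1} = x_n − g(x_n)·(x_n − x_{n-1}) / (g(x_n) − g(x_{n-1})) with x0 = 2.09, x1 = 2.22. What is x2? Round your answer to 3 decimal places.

g(2.09) = -0.72670, g(2.22) = 4.18313
x2 = 2.22000 − 4.18313·(2.22000 − 2.09000) / (4.18313 − (-0.72670)) = 2.22000 − (0.54381)/(4.90983) = 2.10924

2.109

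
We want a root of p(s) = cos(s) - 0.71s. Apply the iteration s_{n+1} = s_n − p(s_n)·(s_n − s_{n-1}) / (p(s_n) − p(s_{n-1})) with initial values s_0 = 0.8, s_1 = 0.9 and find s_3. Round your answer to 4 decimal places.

p(0.8) = 0.128707, p(0.9) = -0.017390
s_2 = 0.900000 − (-0.017390)·(0.900000 − 0.800000) / (-0.017390 − 0.128707) = 0.900000 − (-0.001739)/(-0.146097) = 0.888097
p(0.888097) = 0.000341
s_3 = 0.888097 − 0.000341·(0.888097 − 0.900000) / (0.000341 − (-0.017390)) = 0.888097 − (-0.000004)/(0.017731) = 0.888326

0.8883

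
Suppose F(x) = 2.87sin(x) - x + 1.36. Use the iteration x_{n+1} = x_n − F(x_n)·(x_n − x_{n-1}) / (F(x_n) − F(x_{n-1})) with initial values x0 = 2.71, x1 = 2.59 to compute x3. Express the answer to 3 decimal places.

F(2.71) = -0.14943, F(2.59) = 0.27401
x2 = 2.59000 − 0.27401·(2.59000 − 2.71000) / (0.27401 − (-0.14943)) = 2.59000 − (-0.03288)/(0.42343) = 2.66765
F(2.66765) = 0.00220
x3 = 2.66765 − 0.00220·(2.66765 − 2.59000) / (0.00220 − 0.27401) = 2.66765 − (0.00017)/(-0.27181) = 2.66828

2.668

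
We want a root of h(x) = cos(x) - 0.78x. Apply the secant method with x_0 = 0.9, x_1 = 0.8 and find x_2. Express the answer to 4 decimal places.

0.8475

h(0.9) = -0.080390, h(0.8) = 0.072707
x_2 = 0.800000 − 0.072707·(0.800000 − 0.900000) / (0.072707 − (-0.080390)) = 0.800000 − (-0.007271)/(0.153097) = 0.847491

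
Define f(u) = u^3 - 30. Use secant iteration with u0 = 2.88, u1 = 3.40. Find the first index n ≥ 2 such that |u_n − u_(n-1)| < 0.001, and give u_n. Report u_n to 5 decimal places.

f(2.88) = -6.1121280, f(3.40) = 9.3040000
u2 = 3.4000000 − 9.3040000·(0.5200000)/(15.4161280) = 3.0861676;  |Δ| = 0.3138324
f(3.0861676) = -0.6060105
u3 = 3.0861676 − (-0.6060105)·(-0.3138324)/(-9.9100105) = 3.1053589;  |Δ| = 0.0191913
f(3.1053589) = -0.0542356
u4 = 3.1053589 − (-0.0542356)·(0.0191913)/(0.5517748) = 3.1072453;  |Δ| = 0.0018864
f(3.1072453) = 0.0003697
u5 = 3.1072453 − 0.0003697·(0.0018864)/(0.0546054) = 3.1072325;  |Δ| = 0.0000128
|u5 − u4| = 0.0000128 < 0.001

n = 5, u_n = 3.10723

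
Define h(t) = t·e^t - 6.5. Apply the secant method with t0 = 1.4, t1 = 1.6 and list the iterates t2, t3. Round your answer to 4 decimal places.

1.4732, 1.4793

h(1.4) = -0.822720, h(1.6) = 1.424852
t2 = 1.600000 − 1.424852·(1.600000 − 1.400000) / (1.424852 − (-0.822720)) = 1.600000 − (0.284970)/(2.247572) = 1.473210
h(1.473210) = -0.072066
t3 = 1.473210 − (-0.072066)·(1.473210 − 1.600000) / (-0.072066 − 1.424852) = 1.473210 − (0.009137)/(-1.496918) = 1.479314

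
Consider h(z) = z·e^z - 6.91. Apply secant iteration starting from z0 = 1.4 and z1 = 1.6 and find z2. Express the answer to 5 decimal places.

1.50969

h(1.4) = -1.2327200, h(1.6) = 1.0148519
z2 = 1.6000000 − 1.0148519·(1.6000000 − 1.4000000) / (1.0148519 − (-1.2327200)) = 1.6000000 − (0.2029704)/(2.2475719) = 1.5096935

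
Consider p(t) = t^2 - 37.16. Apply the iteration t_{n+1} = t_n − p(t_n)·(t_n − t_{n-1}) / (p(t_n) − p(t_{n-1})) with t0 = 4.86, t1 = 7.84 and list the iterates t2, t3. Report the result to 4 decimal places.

5.9262, 6.0744

p(4.86) = -13.540400, p(7.84) = 24.305600
t2 = 7.840000 − 24.305600·(7.840000 − 4.860000) / (24.305600 − (-13.540400)) = 7.840000 − (72.430688)/(37.846000) = 5.926173
p(5.926173) = -2.040471
t3 = 5.926173 − (-2.040471)·(5.926173 − 7.840000) / (-2.040471 − 24.305600) = 5.926173 − (3.905108)/(-26.346071) = 6.074397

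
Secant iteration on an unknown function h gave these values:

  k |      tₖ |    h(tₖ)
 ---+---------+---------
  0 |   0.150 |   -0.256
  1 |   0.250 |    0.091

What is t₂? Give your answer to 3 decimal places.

t₂ = 0.250 − 0.091·(0.250 − 0.150) / (0.091 − (-0.256))
   = 0.250 − (0.00910)/(0.34700) = 0.22378

0.224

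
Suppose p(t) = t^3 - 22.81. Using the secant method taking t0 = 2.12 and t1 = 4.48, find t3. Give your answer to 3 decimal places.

2.696

p(2.12) = -13.28187, p(4.48) = 67.10539
t2 = 4.48000 − 67.10539·(4.48000 − 2.12000) / (67.10539 − (-13.28187)) = 4.48000 − (158.36873)/(80.38726) = 2.50993
p(2.50993) = -6.99812
t3 = 2.50993 − (-6.99812)·(2.50993 − 4.48000) / (-6.99812 − 67.10539) = 2.50993 − (13.78680)/(-74.10351) = 2.69598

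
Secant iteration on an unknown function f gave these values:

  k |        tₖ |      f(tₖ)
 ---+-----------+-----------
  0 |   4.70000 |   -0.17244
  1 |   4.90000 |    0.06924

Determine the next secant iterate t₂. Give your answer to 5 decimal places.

4.84270

t₂ = 4.90000 − 0.06924·(4.90000 − 4.70000) / (0.06924 − (-0.17244))
   = 4.90000 − (0.0138480)/(0.2416800) = 4.8427011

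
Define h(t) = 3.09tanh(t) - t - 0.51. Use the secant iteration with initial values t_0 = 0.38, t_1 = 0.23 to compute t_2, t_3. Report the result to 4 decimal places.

h(0.38) = 0.230766, h(0.23) = -0.041572
t_2 = 0.230000 − (-0.041572)·(0.230000 − 0.380000) / (-0.041572 − 0.230766) = 0.230000 − (0.006236)/(-0.272338) = 0.252897
h(0.252897) = 0.002311
t_3 = 0.252897 − 0.002311·(0.252897 − 0.230000) / (0.002311 − (-0.041572)) = 0.252897 − (0.000053)/(0.043884) = 0.251691

0.2529, 0.2517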